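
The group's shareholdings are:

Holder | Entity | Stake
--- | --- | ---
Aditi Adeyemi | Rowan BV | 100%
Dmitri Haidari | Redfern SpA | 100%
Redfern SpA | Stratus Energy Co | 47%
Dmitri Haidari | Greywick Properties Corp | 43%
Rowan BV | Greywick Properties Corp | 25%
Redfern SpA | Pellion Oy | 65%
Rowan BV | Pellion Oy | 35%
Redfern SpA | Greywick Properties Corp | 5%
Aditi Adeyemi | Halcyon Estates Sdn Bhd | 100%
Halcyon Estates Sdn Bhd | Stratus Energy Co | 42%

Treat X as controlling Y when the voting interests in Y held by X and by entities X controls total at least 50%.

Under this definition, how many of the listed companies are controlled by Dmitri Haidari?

2

Dmitri holds 100% of Redfern, so Dmitri controls Redfern.
Redfern holds 65% of Pellion, so Dmitri controls Pellion.
No other company's threshold is met.
Dmitri controls 2 companies.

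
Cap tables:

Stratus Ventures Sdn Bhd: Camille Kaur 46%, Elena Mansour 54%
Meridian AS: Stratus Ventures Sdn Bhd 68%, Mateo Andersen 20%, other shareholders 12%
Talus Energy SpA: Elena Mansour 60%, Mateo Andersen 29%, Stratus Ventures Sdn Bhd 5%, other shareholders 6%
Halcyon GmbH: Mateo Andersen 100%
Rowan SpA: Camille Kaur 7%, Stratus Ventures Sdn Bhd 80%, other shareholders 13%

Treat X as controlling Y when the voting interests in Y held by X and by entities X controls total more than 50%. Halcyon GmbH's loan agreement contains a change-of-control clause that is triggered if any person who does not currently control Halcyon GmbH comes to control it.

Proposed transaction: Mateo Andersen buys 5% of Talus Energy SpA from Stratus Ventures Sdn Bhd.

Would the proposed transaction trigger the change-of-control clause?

The purchase adds only to Mateo's holdings (Stratus's stake shrinks), so Mateo is the only person who could newly come to control Halcyon.
Mateo holds 100% of Halcyon, so Mateo controls Halcyon.
So Mateo already controls Halcyon before the transaction.
After the purchase, Mateo's direct stake in Talus rises to 29% + 5% = 34%, and Stratus's stake falls to 0%.
Mateo controlled Halcyon already, so this is not a new person acquiring control; every other person's position is unchanged or reduced.
No new person acquires control, so the clause is not triggered.

No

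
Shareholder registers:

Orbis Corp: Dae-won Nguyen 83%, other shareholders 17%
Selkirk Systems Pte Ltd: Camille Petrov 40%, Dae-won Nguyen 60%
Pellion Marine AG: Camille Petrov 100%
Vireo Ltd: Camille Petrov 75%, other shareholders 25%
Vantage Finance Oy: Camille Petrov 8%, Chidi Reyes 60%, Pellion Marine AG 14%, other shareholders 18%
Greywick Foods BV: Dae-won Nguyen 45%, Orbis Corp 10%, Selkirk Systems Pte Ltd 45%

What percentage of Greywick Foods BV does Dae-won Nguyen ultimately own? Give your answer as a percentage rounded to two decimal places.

80.30%

Dae-won reaches Greywick along 3 paths.
Direct stake: 45% = 45%.
Via Orbis: 83% × 10% = 8.3%.
Via Selkirk: 60% × 45% = 27%.
Total: 45% + 8.3% + 27% = 80.3%.
Rounded: 80.30%.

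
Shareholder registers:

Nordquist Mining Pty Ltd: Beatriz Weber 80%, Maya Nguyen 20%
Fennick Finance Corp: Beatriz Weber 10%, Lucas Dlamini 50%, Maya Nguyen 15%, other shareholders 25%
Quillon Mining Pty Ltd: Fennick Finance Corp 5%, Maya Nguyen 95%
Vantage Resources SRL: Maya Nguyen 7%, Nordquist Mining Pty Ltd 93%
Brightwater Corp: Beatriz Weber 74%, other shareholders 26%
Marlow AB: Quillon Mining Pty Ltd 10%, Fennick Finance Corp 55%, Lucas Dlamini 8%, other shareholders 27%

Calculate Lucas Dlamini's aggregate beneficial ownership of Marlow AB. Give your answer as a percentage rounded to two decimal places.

Lucas reaches Marlow along 3 paths.
Via Fennick → Quillon: 50% × 5% × 10% = 0.25%.
Via Fennick: 50% × 55% = 27.5%.
Direct stake: 8% = 8%.
Total: 0.25% + 27.5% + 8% = 35.75%.

35.75%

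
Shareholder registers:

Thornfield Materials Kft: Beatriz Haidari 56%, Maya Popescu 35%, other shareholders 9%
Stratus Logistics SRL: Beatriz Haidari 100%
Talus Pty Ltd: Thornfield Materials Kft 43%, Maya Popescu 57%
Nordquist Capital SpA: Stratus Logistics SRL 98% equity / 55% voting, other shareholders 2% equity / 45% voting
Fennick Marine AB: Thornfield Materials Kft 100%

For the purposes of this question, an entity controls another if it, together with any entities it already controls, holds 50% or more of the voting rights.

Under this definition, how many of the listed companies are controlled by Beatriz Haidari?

Beatriz holds 56% of Thornfield, so Beatriz controls Thornfield.
Beatriz holds 100% of Stratus, so Beatriz controls Stratus.
Stratus holds 55% of Nordquist, so Beatriz controls Nordquist.
Thornfield holds 100% of Fennick, so Beatriz controls Fennick.
No other company's threshold is met.
Beatriz controls 4 companies.

4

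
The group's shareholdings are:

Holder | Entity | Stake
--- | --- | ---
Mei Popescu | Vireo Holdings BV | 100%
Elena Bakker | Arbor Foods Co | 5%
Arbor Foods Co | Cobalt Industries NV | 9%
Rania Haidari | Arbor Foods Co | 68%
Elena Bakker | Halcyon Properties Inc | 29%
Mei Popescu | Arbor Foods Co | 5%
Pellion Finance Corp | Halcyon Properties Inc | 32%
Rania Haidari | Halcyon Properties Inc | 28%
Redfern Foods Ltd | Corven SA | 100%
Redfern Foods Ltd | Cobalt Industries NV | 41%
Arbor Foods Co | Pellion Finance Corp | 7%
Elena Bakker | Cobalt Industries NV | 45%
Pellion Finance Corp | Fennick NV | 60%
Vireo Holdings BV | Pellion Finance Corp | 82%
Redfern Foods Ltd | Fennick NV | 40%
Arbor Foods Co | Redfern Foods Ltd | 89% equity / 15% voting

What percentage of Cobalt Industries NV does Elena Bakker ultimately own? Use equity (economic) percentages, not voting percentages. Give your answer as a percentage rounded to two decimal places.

47.27%

Elena reaches Cobalt along 3 paths.
Via Arbor → Redfern: 5% × 89% × 41% = 1.8245%.
Via Arbor: 5% × 9% = 0.45%.
Direct stake: 45% = 45%.
Total: 1.8245% + 0.45% + 45% = 47.2745%.
Rounded: 47.27%.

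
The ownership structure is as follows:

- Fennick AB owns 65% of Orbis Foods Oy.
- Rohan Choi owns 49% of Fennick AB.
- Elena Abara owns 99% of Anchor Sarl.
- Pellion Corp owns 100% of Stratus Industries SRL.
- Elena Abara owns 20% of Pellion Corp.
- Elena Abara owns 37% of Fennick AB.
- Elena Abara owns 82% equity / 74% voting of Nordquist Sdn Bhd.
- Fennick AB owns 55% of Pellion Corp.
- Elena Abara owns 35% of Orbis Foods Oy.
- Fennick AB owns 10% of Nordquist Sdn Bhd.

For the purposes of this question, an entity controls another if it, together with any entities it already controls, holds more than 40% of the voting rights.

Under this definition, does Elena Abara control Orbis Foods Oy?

Elena holds 99% of Anchor, so Elena controls Anchor.
Elena holds 74% of Nordquist, so Elena controls Nordquist.
In Orbis, Elena's side holds only 35%, not > 40%.
So Elena does not control Orbis.

No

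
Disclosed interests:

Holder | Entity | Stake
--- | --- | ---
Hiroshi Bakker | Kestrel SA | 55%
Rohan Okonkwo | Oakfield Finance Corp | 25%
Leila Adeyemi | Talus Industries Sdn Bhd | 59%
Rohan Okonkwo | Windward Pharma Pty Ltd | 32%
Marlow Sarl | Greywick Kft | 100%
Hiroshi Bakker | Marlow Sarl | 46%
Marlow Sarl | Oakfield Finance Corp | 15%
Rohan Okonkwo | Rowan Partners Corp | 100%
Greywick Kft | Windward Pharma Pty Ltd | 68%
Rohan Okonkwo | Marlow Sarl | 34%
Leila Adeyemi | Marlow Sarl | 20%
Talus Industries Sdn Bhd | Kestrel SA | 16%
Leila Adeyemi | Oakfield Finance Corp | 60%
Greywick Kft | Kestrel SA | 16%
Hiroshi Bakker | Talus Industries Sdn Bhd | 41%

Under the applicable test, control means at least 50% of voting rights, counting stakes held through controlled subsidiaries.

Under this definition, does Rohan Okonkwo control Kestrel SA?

No

Rohan holds 100% of Rowan, so Rohan controls Rowan.
Neither Rohan nor any entity Rohan controls holds any voting interest in Kestrel.
So Rohan does not control Kestrel.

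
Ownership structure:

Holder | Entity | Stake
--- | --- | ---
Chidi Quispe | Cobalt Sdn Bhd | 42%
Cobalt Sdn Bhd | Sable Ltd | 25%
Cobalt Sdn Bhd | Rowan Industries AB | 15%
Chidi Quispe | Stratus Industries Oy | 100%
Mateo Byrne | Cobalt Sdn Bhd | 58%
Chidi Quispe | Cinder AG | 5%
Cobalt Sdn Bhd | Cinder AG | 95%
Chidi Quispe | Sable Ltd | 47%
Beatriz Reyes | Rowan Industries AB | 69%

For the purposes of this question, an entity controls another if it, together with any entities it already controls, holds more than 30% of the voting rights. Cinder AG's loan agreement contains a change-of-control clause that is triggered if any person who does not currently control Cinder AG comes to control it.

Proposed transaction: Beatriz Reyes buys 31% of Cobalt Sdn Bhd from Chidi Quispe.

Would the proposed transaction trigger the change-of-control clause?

The purchase adds only to Beatriz's holdings (Chidi's stake shrinks), so Beatriz is the only person who could newly come to control Cinder.
Beatriz holds 69% of Rowan, so Beatriz controls Rowan.
Neither Beatriz nor any entity Beatriz controls holds any voting interest in Cinder.
So before the transaction, Beatriz does not control Cinder.
After the purchase, Beatriz holds 31% of Cobalt directly, and Chidi's stake falls to 11%.
Beatriz holds 31% of Cobalt, so Beatriz controls Cobalt.
Cobalt holds 95% of Cinder, so Beatriz controls Cinder.
Beatriz did not control Cinder before and does after, so the clause is triggered.

Yes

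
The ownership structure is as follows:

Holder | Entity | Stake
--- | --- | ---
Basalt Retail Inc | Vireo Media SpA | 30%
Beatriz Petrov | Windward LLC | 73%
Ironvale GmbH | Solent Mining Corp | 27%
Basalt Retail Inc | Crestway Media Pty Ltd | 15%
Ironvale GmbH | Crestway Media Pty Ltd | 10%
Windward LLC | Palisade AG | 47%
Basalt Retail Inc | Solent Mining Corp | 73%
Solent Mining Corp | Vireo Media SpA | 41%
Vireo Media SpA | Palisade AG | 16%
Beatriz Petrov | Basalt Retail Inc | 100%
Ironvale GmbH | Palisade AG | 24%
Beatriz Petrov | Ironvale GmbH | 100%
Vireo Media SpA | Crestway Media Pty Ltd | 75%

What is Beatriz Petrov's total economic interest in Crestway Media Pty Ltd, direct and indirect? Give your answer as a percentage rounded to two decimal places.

78.25%

Beatriz reaches Crestway along 5 paths.
Via Ironvale: 100% × 10% = 10%.
Via Basalt: 100% × 15% = 15%.
Via Basalt → Vireo: 100% × 30% × 75% = 22.5%.
Via Ironvale → Solent → Vireo: 100% × 27% × 41% × 75% = 8.3025%.
Via Basalt → Solent → Vireo: 100% × 73% × 41% × 75% = 22.4475%.
Total: 10% + 15% + 22.5% + 8.3025% + 22.4475% = 78.25%.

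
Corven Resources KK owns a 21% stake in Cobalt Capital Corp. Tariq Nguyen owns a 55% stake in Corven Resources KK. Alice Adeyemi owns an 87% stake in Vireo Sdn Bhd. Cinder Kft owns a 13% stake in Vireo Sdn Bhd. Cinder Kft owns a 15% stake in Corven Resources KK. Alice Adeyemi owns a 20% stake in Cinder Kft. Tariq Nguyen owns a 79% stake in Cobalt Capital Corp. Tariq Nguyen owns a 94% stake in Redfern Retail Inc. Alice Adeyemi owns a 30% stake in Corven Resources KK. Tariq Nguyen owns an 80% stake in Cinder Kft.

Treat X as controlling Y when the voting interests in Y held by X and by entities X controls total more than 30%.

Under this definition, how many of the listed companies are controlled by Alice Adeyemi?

Alice holds 87% of Vireo, so Alice controls Vireo.
No other company's threshold is met.
Alice controls 1 company.

1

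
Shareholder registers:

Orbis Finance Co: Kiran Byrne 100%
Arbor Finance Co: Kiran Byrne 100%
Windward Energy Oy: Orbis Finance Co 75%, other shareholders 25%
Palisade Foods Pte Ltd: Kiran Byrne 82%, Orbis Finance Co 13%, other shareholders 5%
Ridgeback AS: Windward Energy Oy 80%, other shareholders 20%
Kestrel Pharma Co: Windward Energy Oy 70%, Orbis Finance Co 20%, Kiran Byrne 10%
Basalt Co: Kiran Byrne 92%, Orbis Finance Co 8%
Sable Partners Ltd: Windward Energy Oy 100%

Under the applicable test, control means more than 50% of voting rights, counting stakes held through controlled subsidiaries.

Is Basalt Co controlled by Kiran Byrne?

Yes

Kiran holds 100% of Orbis, so Kiran controls Orbis.
Kiran and Orbis together hold 92% + 8% = 100% of Basalt, so Kiran controls Basalt.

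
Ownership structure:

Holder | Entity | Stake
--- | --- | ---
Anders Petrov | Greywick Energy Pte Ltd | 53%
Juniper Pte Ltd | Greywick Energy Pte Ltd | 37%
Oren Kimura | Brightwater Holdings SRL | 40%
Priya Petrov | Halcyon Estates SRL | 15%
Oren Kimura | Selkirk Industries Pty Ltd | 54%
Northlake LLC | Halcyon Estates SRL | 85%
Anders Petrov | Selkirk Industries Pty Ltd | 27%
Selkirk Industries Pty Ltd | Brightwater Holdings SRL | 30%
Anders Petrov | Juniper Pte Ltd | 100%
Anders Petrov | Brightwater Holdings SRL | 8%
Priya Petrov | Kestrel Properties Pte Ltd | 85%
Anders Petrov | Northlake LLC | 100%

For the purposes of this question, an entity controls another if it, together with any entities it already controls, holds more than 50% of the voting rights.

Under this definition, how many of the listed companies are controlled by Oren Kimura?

2

Oren holds 54% of Selkirk, so Oren controls Selkirk.
Oren and Selkirk together hold 40% + 30% = 70% of Brightwater, so Oren controls Brightwater.
No other company's threshold is met.
Oren controls 2 companies.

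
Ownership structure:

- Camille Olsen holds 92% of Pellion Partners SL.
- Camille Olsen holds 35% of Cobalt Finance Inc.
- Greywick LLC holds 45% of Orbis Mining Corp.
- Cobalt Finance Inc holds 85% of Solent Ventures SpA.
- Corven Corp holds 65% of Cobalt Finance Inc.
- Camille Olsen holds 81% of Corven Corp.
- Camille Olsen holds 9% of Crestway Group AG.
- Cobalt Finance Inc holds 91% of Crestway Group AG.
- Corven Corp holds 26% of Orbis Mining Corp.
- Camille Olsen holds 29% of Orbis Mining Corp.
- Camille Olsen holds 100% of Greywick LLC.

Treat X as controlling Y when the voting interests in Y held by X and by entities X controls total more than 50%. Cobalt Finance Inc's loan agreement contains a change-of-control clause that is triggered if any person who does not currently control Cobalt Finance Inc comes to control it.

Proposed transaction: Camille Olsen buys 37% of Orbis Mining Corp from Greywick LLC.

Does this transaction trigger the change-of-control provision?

No

The purchase adds only to Camille's holdings (Greywick's stake shrinks), so Camille is the only person who could newly come to control Cobalt.
Camille holds 81% of Corven, so Camille controls Corven.
Corven and Camille together hold 65% + 35% = 100% of Cobalt, so Camille controls Cobalt.
So Camille already controls Cobalt before the transaction.
After the purchase, Camille's direct stake in Orbis rises to 29% + 37% = 66%, and Greywick's stake falls to 8%.
Camille controlled Cobalt already, so this is not a new person acquiring control; every other person's position is unchanged or reduced.
No new person acquires control, so the clause is not triggered.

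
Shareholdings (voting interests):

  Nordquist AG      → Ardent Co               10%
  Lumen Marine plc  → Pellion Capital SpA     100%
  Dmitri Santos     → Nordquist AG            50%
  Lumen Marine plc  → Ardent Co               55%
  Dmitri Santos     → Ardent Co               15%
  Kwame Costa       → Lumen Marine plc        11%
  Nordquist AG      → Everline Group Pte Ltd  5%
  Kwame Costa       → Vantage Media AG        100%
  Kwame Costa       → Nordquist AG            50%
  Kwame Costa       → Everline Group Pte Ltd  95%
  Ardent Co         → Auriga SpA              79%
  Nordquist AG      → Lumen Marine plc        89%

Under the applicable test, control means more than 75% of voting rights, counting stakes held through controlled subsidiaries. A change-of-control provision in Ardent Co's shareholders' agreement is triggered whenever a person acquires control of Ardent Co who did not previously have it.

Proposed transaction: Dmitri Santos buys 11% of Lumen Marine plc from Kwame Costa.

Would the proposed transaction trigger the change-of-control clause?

No

The purchase adds only to Dmitri's holdings (Kwame's stake shrinks), so Dmitri is the only person who could newly come to control Ardent.
Dmitri's largest direct stake is 50% in Nordquist, which does not meet the threshold, so Dmitri controls no company.
In Ardent, Dmitri's side holds only 15%, not > 75%.
So before the transaction, Dmitri does not control Ardent.
After the purchase, Dmitri holds 11% of Lumen directly, and Kwame's stake falls to 0%.
Dmitri's side now holds 11% of Lumen, not > 75%, so Dmitri still does not control Lumen.
After the transaction, Dmitri's side holds 15% of Ardent, not > 75%, so Dmitri still does not control Ardent.
No new person acquires control, so the clause is not triggered.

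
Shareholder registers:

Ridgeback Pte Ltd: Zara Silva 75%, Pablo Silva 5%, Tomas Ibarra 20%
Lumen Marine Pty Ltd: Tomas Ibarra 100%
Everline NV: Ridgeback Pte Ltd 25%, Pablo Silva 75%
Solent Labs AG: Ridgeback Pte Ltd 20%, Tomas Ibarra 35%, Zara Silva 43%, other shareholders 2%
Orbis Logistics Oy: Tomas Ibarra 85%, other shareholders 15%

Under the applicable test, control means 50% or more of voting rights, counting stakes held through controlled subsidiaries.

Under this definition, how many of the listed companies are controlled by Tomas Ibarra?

Tomas holds 100% of Lumen, so Tomas controls Lumen.
Tomas holds 85% of Orbis, so Tomas controls Orbis.
No other company's threshold is met.
Tomas controls 2 companies.

2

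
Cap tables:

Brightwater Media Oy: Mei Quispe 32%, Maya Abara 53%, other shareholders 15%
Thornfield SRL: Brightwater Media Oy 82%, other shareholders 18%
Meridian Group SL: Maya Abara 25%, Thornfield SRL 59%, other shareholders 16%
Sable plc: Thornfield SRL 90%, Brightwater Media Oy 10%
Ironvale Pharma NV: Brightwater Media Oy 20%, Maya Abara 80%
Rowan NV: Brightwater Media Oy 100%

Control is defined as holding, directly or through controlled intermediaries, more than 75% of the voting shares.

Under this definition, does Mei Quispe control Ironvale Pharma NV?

Mei's largest direct stake is 32% in Brightwater, which does not meet the threshold, so Mei controls no company.
Neither Mei nor any entity Mei controls holds any voting interest in Ironvale.
So Mei does not control Ironvale.

No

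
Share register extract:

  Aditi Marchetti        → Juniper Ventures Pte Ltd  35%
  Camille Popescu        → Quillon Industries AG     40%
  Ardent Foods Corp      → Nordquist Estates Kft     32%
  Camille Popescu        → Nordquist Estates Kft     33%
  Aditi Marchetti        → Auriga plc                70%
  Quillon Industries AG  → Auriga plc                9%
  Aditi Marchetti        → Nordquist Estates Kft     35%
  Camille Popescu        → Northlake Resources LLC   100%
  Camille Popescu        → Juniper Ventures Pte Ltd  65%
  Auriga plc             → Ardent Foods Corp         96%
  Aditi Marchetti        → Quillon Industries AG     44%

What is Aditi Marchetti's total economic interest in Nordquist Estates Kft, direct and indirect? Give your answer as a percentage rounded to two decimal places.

57.72%

Aditi reaches Nordquist along 3 paths.
Via Auriga → Ardent: 70% × 96% × 32% = 21.504%.
Via Quillon → Auriga → Ardent: 44% × 9% × 96% × 32% = 1.216512%.
Direct stake: 35% = 35%.
Total: 21.504% + 1.216512% + 35% = 57.720512%.
Rounded: 57.72%.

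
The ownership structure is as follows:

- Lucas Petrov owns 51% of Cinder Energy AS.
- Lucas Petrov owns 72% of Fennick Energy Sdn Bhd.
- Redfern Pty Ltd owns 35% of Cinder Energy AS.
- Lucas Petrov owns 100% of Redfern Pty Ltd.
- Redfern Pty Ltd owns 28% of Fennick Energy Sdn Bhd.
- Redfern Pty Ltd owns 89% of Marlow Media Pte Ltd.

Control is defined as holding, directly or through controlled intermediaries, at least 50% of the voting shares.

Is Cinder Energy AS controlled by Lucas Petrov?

Yes

Lucas holds 100% of Redfern, so Lucas controls Redfern.
Lucas and Redfern together hold 51% + 35% = 86% of Cinder, so Lucas controls Cinder.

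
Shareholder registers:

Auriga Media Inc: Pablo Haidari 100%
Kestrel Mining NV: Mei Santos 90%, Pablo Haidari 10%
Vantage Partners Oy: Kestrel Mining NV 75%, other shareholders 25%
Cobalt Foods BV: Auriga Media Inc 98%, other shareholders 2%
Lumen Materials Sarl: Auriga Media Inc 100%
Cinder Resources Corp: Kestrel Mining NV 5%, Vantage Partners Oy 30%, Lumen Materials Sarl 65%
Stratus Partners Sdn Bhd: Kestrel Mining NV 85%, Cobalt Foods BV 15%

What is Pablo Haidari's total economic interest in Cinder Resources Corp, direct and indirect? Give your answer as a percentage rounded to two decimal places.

67.75%

Pablo reaches Cinder along 3 paths.
Via Kestrel: 10% × 5% = 0.5%.
Via Kestrel → Vantage: 10% × 75% × 30% = 2.25%.
Via Auriga → Lumen: 100% × 100% × 65% = 65%.
Total: 0.5% + 2.25% + 65% = 67.75%.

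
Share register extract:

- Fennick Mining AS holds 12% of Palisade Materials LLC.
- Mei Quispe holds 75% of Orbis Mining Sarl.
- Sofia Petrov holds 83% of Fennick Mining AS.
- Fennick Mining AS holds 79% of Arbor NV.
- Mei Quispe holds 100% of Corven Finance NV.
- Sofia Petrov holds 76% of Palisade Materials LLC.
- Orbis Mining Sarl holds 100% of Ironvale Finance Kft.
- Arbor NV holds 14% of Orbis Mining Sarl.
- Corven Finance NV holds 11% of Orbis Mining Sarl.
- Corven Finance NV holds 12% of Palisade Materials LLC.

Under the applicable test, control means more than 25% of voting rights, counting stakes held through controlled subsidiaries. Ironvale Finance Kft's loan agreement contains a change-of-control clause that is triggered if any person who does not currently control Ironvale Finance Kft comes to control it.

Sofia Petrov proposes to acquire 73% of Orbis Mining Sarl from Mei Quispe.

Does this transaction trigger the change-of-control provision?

Yes

The purchase adds only to Sofia's holdings (Mei's stake shrinks), so Sofia is the only person who could newly come to control Ironvale.
Sofia holds 83% of Fennick, so Sofia controls Fennick.
Fennick holds 79% of Arbor, so Sofia controls Arbor.
Fennick and Sofia together hold 12% + 76% = 88% of Palisade, so Sofia controls Palisade.
Neither Sofia nor any entity Sofia controls holds any voting interest in Ironvale.
So before the transaction, Sofia does not control Ironvale.
After the purchase, Sofia holds 73% of Orbis directly, and Mei's stake falls to 2%.
Arbor and Sofia together hold 14% + 73% = 87% of Orbis, so Sofia controls Orbis.
Orbis holds 100% of Ironvale, so Sofia controls Ironvale.
Sofia did not control Ironvale before and does after, so the clause is triggered.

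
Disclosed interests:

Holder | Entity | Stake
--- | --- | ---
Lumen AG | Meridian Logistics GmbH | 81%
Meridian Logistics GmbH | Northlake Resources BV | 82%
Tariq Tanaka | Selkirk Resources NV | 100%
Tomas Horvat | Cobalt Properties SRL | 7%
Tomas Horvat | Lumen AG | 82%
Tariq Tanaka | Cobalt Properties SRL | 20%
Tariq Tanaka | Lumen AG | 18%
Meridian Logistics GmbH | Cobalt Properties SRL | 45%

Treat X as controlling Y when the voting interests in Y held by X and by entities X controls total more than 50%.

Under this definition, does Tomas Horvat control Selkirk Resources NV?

Tomas holds 82% of Lumen, so Tomas controls Lumen.
Lumen holds 81% of Meridian, so Tomas controls Meridian.
Meridian and Tomas together hold 45% + 7% = 52% of Cobalt, so Tomas controls Cobalt.
Meridian holds 82% of Northlake, so Tomas controls Northlake.
Neither Tomas nor any entity Tomas controls holds any voting interest in Selkirk.
So Tomas does not control Selkirk.

No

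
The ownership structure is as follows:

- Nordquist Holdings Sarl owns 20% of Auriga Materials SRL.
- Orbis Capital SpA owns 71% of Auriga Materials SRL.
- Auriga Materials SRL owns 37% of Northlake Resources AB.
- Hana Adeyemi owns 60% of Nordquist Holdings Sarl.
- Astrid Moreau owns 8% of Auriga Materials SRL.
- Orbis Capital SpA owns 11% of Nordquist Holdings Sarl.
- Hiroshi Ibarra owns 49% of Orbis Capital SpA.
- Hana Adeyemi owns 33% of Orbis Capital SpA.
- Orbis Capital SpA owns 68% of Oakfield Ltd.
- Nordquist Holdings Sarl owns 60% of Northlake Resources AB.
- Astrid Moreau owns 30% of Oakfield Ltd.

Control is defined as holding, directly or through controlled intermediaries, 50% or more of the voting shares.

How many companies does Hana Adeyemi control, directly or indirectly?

Hana holds 60% of Nordquist, so Hana controls Nordquist.
Nordquist holds 60% of Northlake, so Hana controls Northlake.
No other company's threshold is met.
Hana controls 2 companies.

2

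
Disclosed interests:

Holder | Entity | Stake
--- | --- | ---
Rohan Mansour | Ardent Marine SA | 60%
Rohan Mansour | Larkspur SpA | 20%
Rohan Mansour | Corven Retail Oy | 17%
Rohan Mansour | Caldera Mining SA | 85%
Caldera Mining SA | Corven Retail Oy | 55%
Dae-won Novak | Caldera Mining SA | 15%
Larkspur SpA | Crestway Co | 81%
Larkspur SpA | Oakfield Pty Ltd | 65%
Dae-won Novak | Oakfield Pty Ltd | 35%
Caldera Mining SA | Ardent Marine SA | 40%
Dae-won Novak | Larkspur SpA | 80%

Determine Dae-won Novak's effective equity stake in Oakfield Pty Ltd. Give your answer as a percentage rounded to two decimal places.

Dae-won reaches Oakfield along 2 paths.
Direct stake: 35% = 35%.
Via Larkspur: 80% × 65% = 52%.
Total: 35% + 52% = 87%.
Rounded: 87.00%.

87.00%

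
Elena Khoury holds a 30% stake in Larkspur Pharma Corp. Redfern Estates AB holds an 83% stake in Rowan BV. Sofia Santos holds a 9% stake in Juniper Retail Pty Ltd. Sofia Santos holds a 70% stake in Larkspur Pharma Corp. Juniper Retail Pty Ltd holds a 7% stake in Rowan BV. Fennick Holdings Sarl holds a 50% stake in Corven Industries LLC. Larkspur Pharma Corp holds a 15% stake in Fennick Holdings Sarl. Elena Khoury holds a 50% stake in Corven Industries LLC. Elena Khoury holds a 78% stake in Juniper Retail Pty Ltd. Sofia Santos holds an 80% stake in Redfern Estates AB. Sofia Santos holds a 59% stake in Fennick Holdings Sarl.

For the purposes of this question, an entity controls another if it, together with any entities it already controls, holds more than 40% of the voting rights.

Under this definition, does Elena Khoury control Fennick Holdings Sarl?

No

Elena holds 78% of Juniper, so Elena controls Juniper.
Elena holds 50% of Corven, so Elena controls Corven.
Neither Elena nor any entity Elena controls holds any voting interest in Fennick.
So Elena does not control Fennick.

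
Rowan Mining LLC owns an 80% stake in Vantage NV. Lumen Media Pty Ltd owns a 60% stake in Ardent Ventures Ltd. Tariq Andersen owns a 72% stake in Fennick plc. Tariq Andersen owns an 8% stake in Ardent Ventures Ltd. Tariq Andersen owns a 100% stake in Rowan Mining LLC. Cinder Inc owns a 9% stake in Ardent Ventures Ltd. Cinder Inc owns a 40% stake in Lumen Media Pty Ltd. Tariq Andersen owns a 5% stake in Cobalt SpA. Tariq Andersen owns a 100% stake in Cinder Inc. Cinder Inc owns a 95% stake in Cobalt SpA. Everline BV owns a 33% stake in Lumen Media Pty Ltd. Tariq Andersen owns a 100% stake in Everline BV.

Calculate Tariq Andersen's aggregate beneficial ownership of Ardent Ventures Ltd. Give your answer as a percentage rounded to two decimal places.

Tariq reaches Ardent along 4 paths.
Direct stake: 8% = 8%.
Via Cinder: 100% × 9% = 9%.
Via Everline → Lumen: 100% × 33% × 60% = 19.8%.
Via Cinder → Lumen: 100% × 40% × 60% = 24%.
Total: 8% + 9% + 19.8% + 24% = 60.8%.
Rounded: 60.80%.

60.80%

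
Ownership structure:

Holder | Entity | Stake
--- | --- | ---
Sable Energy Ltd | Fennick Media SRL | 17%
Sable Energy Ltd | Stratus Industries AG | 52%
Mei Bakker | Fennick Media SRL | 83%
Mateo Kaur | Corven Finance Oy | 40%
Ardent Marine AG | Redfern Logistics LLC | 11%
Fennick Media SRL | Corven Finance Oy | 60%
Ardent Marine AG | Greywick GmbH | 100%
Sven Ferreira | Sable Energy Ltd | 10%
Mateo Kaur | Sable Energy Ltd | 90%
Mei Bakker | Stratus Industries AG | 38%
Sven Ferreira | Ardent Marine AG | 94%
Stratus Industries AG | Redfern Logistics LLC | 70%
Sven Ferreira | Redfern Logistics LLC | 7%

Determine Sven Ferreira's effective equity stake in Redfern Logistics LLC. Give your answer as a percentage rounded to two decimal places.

20.98%

Sven reaches Redfern along 3 paths.
Direct stake: 7% = 7%.
Via Sable → Stratus: 10% × 52% × 70% = 3.64%.
Via Ardent: 94% × 11% = 10.34%.
Total: 7% + 3.64% + 10.34% = 20.98%.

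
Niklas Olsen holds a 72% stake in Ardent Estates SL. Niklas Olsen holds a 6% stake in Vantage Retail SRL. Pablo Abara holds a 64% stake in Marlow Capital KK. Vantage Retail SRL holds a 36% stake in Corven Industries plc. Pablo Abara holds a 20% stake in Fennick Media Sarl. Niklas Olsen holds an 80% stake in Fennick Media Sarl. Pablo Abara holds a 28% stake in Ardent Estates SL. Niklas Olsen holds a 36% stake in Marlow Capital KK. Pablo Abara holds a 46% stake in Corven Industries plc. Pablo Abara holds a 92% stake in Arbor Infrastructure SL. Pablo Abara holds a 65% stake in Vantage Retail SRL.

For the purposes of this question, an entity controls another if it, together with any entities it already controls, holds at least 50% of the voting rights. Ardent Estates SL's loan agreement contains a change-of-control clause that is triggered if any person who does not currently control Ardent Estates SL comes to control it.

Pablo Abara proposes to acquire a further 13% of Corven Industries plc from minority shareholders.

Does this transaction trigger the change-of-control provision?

The purchase changes only Pablo's holdings, so Pablo is the only person who could newly come to control Ardent.
Pablo holds 64% of Marlow, so Pablo controls Marlow.
Pablo holds 65% of Vantage, so Pablo controls Vantage.
Vantage and Pablo together hold 36% + 46% = 82% of Corven, so Pablo controls Corven.
Pablo holds 92% of Arbor, so Pablo controls Arbor.
In Ardent, Pablo's side holds only 28%, not ≥ 50%.
So before the transaction, Pablo does not control Ardent.
After the purchase, Pablo's direct stake in Corven rises to 46% + 13% = 59%.
Vantage and Pablo together hold 36% + 59% = 95% of Corven, so Pablo controls Corven.
After the transaction, Pablo's side holds 28% of Ardent, not ≥ 50%, so Pablo still does not control Ardent.
No new person acquires control, so the clause is not triggered.

No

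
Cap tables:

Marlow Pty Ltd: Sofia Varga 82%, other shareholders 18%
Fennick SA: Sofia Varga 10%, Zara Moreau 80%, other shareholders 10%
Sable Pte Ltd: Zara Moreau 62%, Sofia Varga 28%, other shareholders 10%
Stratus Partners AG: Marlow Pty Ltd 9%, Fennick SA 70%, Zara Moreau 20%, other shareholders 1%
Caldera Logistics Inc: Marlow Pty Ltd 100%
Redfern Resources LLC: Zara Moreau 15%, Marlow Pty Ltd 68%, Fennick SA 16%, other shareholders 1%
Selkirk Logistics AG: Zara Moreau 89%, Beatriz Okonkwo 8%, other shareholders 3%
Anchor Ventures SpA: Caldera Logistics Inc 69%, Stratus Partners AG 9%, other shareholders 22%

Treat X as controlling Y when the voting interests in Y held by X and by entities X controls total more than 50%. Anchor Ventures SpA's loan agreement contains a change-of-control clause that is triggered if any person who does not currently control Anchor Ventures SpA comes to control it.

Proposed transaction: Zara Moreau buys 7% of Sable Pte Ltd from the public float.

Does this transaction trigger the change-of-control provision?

The purchase changes only Zara's holdings, so Zara is the only person who could newly come to control Anchor.
Zara holds 80% of Fennick, so Zara controls Fennick.
Zara holds 62% of Sable, so Zara controls Sable.
Fennick and Zara together hold 70% + 20% = 90% of Stratus, so Zara controls Stratus.
Zara holds 89% of Selkirk, so Zara controls Selkirk.
In Anchor, Zara's side holds only 9%, not > 50%.
So before the transaction, Zara does not control Anchor.
After the purchase, Zara's direct stake in Sable rises to 62% + 7% = 69%.
Zara holds 69% of Sable, so Zara controls Sable.
After the transaction, Zara's side holds 9% of Anchor, not > 50%, so Zara still does not control Anchor.
No new person acquires control, so the clause is not triggered.

No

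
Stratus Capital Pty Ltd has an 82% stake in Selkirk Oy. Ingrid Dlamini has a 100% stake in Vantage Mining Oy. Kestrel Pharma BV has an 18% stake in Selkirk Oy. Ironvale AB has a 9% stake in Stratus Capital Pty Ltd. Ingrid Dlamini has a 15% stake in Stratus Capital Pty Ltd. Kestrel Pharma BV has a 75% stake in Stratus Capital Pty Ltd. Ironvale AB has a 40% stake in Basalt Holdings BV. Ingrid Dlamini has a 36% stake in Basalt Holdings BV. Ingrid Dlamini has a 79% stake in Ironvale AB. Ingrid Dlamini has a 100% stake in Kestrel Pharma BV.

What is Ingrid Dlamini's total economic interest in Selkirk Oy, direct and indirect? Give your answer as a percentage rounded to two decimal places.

Ingrid reaches Selkirk along 4 paths.
Via Kestrel: 100% × 18% = 18%.
Via Ironvale → Stratus: 79% × 9% × 82% = 5.8302%.
Via Stratus: 15% × 82% = 12.3%.
Via Kestrel → Stratus: 100% × 75% × 82% = 61.5%.
Total: 18% + 5.8302% + 12.3% + 61.5% = 97.6302%.
Rounded: 97.63%.

97.63%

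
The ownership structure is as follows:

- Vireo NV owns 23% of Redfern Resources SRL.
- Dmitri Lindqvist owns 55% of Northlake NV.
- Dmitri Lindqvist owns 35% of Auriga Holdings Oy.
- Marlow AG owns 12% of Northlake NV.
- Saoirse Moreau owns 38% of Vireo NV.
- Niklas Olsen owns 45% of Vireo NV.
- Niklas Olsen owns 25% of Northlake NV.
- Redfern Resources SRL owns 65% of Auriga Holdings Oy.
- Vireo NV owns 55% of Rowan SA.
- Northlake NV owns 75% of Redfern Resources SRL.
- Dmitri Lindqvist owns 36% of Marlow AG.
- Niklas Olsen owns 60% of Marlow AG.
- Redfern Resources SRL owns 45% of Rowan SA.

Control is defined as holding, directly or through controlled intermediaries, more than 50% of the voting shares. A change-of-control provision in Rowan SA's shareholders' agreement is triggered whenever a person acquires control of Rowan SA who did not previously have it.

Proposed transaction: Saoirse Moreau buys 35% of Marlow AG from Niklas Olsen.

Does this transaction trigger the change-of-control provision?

The purchase adds only to Saoirse's holdings (Niklas's stake shrinks), so Saoirse is the only person who could newly come to control Rowan.
Saoirse's largest direct stake is 38% in Vireo, which does not meet the threshold, so Saoirse controls no company.
Neither Saoirse nor any entity Saoirse controls holds any voting interest in Rowan.
So before the transaction, Saoirse does not control Rowan.
After the purchase, Saoirse holds 35% of Marlow directly, and Niklas's stake falls to 25%.
Saoirse's side now holds 35% of Marlow, not > 50%, so Saoirse still does not control Marlow.
After the transaction, neither Saoirse nor any entity Saoirse controls holds a voting interest in Rowan, so Saoirse still does not control it.
No new person acquires control, so the clause is not triggered.

No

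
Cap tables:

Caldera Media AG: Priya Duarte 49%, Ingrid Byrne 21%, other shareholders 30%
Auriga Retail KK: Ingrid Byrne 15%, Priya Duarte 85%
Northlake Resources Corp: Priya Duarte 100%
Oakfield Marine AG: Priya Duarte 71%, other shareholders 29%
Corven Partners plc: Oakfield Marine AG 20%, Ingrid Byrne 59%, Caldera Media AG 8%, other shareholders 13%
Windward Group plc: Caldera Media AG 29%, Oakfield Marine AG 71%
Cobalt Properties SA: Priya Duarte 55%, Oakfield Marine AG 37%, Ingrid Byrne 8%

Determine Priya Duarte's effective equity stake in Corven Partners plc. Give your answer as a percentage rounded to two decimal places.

18.12%

Priya reaches Corven along 2 paths.
Via Oakfield: 71% × 20% = 14.2%.
Via Caldera: 49% × 8% = 3.92%.
Total: 14.2% + 3.92% = 18.12%.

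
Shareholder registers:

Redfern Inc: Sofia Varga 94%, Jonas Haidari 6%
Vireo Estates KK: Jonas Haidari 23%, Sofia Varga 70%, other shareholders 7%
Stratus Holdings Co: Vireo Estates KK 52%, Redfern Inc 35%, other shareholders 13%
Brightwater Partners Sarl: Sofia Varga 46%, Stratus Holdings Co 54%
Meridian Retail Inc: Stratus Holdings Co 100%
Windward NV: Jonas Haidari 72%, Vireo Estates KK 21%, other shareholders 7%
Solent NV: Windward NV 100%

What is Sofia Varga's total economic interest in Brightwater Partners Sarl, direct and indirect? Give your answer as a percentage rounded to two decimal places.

83.42%

Sofia reaches Brightwater along 3 paths.
Direct stake: 46% = 46%.
Via Vireo → Stratus: 70% × 52% × 54% = 19.656%.
Via Redfern → Stratus: 94% × 35% × 54% = 17.766%.
Total: 46% + 19.656% + 17.766% = 83.422%.
Rounded: 83.42%.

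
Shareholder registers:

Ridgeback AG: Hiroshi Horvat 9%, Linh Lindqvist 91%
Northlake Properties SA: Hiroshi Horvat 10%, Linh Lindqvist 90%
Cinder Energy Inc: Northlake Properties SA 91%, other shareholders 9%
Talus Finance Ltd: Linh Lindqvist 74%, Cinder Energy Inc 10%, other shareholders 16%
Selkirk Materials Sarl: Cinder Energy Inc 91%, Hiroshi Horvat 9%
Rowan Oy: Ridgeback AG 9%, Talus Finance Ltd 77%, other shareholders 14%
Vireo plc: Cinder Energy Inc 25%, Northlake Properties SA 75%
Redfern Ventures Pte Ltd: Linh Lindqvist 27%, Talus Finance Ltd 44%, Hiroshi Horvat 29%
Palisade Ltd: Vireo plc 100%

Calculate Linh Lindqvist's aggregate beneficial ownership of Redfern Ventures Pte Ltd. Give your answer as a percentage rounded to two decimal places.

Linh reaches Redfern along 3 paths.
Direct stake: 27% = 27%.
Via Talus: 74% × 44% = 32.56%.
Via Northlake → Cinder → Talus: 90% × 91% × 10% × 44% = 3.6036%.
Total: 27% + 32.56% + 3.6036% = 63.1636%.
Rounded: 63.16%.

63.16%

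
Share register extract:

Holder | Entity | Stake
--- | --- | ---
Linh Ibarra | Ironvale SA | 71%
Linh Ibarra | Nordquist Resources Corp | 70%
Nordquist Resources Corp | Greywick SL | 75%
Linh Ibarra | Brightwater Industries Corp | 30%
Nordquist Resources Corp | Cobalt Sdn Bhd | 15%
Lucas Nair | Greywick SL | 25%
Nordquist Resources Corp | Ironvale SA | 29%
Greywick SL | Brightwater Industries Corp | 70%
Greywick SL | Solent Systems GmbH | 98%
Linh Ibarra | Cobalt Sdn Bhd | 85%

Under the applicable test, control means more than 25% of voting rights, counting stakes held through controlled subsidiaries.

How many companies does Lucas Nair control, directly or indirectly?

0

Lucas's largest direct stake is 25% in Greywick, which does not meet the threshold.
Lucas controls 0 companies.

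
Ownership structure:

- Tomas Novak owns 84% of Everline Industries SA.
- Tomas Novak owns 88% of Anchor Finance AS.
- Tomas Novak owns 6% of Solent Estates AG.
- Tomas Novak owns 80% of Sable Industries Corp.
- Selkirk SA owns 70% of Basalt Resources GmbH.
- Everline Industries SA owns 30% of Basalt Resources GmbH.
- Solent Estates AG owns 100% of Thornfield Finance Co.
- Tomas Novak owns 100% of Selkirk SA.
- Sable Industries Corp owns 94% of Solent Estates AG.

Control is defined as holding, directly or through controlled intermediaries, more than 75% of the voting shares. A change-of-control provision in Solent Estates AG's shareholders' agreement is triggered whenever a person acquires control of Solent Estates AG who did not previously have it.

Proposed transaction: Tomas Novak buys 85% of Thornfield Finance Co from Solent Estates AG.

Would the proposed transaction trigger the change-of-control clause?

No

The purchase adds only to Tomas's holdings (Solent's stake shrinks), so Tomas is the only person who could newly come to control Solent.
Tomas holds 80% of Sable, so Tomas controls Sable.
Sable and Tomas together hold 94% + 6% = 100% of Solent, so Tomas controls Solent.
So Tomas already controls Solent before the transaction.
After the purchase, Tomas holds 85% of Thornfield directly, and Solent's stake falls to 15%.
Tomas controlled Solent already, so this is not a new person acquiring control; every other person's position is unchanged or reduced.
No new person acquires control, so the clause is not triggered.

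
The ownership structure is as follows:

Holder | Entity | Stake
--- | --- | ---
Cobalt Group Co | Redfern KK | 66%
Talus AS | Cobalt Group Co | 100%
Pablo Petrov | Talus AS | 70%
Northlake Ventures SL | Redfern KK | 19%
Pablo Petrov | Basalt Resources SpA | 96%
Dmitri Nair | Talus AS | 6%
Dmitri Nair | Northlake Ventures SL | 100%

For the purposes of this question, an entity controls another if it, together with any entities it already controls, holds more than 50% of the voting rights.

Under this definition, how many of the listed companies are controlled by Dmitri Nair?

Dmitri holds 100% of Northlake, so Dmitri controls Northlake.
No other company's threshold is met.
Dmitri controls 1 company.

1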